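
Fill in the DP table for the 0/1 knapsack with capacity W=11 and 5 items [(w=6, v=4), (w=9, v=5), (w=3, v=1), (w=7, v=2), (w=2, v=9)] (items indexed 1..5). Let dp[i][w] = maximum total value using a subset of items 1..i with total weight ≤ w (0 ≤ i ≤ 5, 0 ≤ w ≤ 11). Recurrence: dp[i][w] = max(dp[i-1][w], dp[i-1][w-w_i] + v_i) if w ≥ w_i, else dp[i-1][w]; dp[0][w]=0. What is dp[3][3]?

i\w   0   1   2   3   4   5   6   7   8   9  10  11
  0   0   0   0   0   0   0   0   0   0   0   0   0
  1   0   0   0   0   0   0   4   4   4   4   4   4
  2   0   0   0   0   0   0   4   4   4   5   5   5
  3   0   0   0   1   1   1   4   4   4   5   5   5
  4   0   0   0   1   1   1   4   4   4   5   5   5
  5   0   0   9   9   9  10  10  10  13  13  13  14

1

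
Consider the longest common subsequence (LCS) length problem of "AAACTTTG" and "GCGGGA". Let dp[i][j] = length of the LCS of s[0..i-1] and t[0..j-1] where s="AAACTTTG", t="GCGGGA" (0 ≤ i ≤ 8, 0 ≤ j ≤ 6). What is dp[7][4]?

1

   ''  G  C  G  G  G  A
''  0  0  0  0  0  0  0
 A  0  0  0  0  0  0  1
 A  0  0  0  0  0  0  1
 A  0  0  0  0  0  0  1
 C  0  0  1  1  1  1  1
 T  0  0  1  1  1  1  1
 T  0  0  1  1  1  1  1
 T  0  0  1  1  1  1  1
 G  0  1  1  2  2  2  2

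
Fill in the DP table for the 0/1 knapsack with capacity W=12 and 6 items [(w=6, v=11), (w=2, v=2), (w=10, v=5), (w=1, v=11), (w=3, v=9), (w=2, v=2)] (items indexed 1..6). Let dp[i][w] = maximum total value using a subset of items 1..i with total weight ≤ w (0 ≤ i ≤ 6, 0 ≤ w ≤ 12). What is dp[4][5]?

i\w   0   1   2   3   4   5   6   7   8   9  10  11  12
  0   0   0   0   0   0   0   0   0   0   0   0   0   0
  1   0   0   0   0   0   0  11  11  11  11  11  11  11
  2   0   0   2   2   2   2  11  11  13  13  13  13  13
  3   0   0   2   2   2   2  11  11  13  13  13  13  13
  4   0  11  11  13  13  13  13  22  22  24  24  24  24
  5   0  11  11  13  20  20  22  22  22  24  31  31  33
  6   0  11  11  13  20  20  22  22  24  24  31  31  33

13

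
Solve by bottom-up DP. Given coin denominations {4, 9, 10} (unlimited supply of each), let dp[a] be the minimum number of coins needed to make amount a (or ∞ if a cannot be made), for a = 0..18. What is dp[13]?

 a  0  1  2  3  4  5  6  7  8  9 10 11 12 13 14 15 16 17 18
dp  0  -  -  -  1  -  -  -  2  1  1  -  3  2  2  -  4  3  2
(- denotes ∞ / unreachable)

2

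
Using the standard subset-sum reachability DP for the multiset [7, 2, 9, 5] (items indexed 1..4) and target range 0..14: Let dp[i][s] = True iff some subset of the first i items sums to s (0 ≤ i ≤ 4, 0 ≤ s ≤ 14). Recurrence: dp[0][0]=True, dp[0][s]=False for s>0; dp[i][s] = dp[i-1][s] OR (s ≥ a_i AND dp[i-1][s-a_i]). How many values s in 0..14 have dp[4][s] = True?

8

i\s   0   1   2   3   4   5   6   7   8   9  10  11  12  13  14
  0   T   F   F   F   F   F   F   F   F   F   F   F   F   F   F
  1   T   F   F   F   F   F   F   T   F   F   F   F   F   F   F
  2   T   F   T   F   F   F   F   T   F   T   F   F   F   F   F
  3   T   F   T   F   F   F   F   T   F   T   F   T   F   F   F
  4   T   F   T   F   F   T   F   T   F   T   F   T   T   F   T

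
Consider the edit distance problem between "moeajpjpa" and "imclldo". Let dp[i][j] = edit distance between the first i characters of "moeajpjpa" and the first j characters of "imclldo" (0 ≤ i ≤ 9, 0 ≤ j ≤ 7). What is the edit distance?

9

   ''  i  m  c  l  l  d  o
''  0  1  2  3  4  5  6  7
 m  1  1  1  2  3  4  5  6
 o  2  2  2  2  3  4  5  5
 e  3  3  3  3  3  4  5  6
 a  4  4  4  4  4  4  5  6
 j  5  5  5  5  5  5  5  6
 p  6  6  6  6  6  6  6  6
 j  7  7  7  7  7  7  7  7
 p  8  8  8  8  8  8  8  8
 a  9  9  9  9  9  9  9  9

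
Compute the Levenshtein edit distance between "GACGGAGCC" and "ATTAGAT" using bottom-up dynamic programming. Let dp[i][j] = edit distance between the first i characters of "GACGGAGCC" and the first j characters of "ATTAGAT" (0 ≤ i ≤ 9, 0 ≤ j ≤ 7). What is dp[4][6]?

   ''  A  T  T  A  G  A  T
''  0  1  2  3  4  5  6  7
 G  1  1  2  3  4  4  5  6
 A  2  1  2  3  3  4  4  5
 C  3  2  2  3  4  4  5  5
 G  4  3  3  3  4  4  5  6
 G  5  4  4  4  4  4  5  6
 A  6  5  5  5  4  5  4  5
 G  7  6  6  6  5  4  5  5
 C  8  7  7  7  6  5  5  6
 C  9  8  8  8  7  6  6  6

5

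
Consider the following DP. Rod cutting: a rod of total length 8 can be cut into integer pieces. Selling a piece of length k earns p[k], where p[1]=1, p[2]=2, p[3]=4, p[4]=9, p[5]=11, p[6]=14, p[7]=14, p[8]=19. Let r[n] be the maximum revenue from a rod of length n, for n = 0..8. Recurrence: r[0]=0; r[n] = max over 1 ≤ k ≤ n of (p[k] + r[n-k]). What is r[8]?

   n    0    1    2    3    4    5    6    7    8
r[n]    0    1    2    4    9   11   14   15   19

19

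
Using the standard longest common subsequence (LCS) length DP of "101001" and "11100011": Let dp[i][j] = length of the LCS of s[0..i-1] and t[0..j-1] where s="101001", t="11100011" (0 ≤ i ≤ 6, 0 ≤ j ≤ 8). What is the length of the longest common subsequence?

   ''  1  1  1  0  0  0  1  1
''  0  0  0  0  0  0  0  0  0
 1  0  1  1  1  1  1  1  1  1
 0  0  1  1  1  2  2  2  2  2
 1  0  1  2  2  2  2  2  3  3
 0  0  1  2  2  3  3  3  3  3
 0  0  1  2  2  3  4  4  4  4
 1  0  1  2  3  3  4  4  5  5

5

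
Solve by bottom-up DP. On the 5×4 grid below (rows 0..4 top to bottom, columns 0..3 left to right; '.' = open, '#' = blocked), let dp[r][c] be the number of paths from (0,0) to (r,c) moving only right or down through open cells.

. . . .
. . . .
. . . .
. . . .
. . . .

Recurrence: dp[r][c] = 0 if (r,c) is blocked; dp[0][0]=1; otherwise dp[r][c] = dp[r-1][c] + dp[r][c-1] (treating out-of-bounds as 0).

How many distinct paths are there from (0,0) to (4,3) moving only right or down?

r\c   0   1   2   3
  0   1   1   1   1
  1   1   2   3   4
  2   1   3   6  10
  3   1   4  10  20
  4   1   5  15  35

35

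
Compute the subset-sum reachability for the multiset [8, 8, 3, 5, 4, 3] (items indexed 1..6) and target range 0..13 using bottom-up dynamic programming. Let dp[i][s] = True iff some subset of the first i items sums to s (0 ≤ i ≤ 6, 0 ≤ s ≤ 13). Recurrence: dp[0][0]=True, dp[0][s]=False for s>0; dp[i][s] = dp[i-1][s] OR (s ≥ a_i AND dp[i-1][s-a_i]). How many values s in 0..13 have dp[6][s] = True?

i\s   0   1   2   3   4   5   6   7   8   9  10  11  12  13
  0   T   F   F   F   F   F   F   F   F   F   F   F   F   F
  1   T   F   F   F   F   F   F   F   T   F   F   F   F   F
  2   T   F   F   F   F   F   F   F   T   F   F   F   F   F
  3   T   F   F   T   F   F   F   F   T   F   F   T   F   F
  4   T   F   F   T   F   T   F   F   T   F   F   T   F   T
  5   T   F   F   T   T   T   F   T   T   T   F   T   T   T
  6   T   F   F   T   T   T   T   T   T   T   T   T   T   T

12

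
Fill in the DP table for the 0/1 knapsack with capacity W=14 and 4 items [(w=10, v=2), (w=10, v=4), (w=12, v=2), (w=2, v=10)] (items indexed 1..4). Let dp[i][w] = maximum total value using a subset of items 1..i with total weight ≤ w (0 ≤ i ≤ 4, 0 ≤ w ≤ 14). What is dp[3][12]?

i\w   0   1   2   3   4   5   6   7   8   9  10  11  12  13  14
  0   0   0   0   0   0   0   0   0   0   0   0   0   0   0   0
  1   0   0   0   0   0   0   0   0   0   0   2   2   2   2   2
  2   0   0   0   0   0   0   0   0   0   0   4   4   4   4   4
  3   0   0   0   0   0   0   0   0   0   0   4   4   4   4   4
  4   0   0  10  10  10  10  10  10  10  10  10  10  14  14  14

4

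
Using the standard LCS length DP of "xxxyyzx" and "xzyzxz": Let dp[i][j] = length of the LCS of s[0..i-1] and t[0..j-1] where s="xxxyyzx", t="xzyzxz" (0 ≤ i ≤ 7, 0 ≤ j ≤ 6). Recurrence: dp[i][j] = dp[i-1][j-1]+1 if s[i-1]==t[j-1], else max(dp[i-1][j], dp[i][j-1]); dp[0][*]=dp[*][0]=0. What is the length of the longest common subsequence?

   ''  x  z  y  z  x  z
''  0  0  0  0  0  0  0
 x  0  1  1  1  1  1  1
 x  0  1  1  1  1  2  2
 x  0  1  1  1  1  2  2
 y  0  1  1  2  2  2  2
 y  0  1  1  2  2  2  2
 z  0  1  2  2  3  3  3
 x  0  1  2  2  3  4  4

4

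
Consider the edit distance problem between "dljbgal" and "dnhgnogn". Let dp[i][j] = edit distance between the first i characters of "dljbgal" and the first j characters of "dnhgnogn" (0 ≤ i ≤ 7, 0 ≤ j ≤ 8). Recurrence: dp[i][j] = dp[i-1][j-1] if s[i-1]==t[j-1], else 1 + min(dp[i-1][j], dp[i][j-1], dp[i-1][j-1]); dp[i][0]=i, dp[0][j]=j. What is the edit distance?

   ''  d  n  h  g  n  o  g  n
''  0  1  2  3  4  5  6  7  8
 d  1  0  1  2  3  4  5  6  7
 l  2  1  1  2  3  4  5  6  7
 j  3  2  2  2  3  4  5  6  7
 b  4  3  3  3  3  4  5  6  7
 g  5  4  4  4  3  4  5  5  6
 a  6  5  5  5  4  4  5  6  6
 l  7  6  6  6  5  5  5  6  7

7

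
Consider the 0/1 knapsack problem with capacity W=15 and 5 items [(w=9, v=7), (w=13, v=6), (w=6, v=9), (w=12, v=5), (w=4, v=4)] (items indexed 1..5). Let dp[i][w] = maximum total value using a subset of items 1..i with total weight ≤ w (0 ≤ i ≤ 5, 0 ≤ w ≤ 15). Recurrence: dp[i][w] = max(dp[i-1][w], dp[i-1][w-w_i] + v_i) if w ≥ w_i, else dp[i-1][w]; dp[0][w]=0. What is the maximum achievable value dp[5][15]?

16

i\w   0   1   2   3   4   5   6   7   8   9  10  11  12  13  14  15
  0   0   0   0   0   0   0   0   0   0   0   0   0   0   0   0   0
  1   0   0   0   0   0   0   0   0   0   7   7   7   7   7   7   7
  2   0   0   0   0   0   0   0   0   0   7   7   7   7   7   7   7
  3   0   0   0   0   0   0   9   9   9   9   9   9   9   9   9  16
  4   0   0   0   0   0   0   9   9   9   9   9   9   9   9   9  16
  5   0   0   0   0   4   4   9   9   9   9  13  13  13  13  13  16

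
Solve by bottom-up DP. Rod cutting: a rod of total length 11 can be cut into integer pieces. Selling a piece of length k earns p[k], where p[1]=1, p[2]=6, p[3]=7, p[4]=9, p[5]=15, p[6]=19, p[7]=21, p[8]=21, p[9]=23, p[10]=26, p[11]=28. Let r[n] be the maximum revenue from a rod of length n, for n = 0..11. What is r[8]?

25

   n    0    1    2    3    4    5    6    7    8    9   10   11
r[n]    0    1    6    7   12   15   19   21   25   27   31   34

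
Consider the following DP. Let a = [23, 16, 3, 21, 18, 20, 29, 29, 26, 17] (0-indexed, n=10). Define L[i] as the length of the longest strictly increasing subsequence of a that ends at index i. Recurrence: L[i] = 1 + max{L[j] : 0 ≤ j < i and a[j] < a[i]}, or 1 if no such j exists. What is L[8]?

   i    0    1    2    3    4    5    6    7    8    9
a[i]   23   16    3   21   18   20   29   29   26   17
L[i]    1    1    1    2    2    3    4    4    4    2

4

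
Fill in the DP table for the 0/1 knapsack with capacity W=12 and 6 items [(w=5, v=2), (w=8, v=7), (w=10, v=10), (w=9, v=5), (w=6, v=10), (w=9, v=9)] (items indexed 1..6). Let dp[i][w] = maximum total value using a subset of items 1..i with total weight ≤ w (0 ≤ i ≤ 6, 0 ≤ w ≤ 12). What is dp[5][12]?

12

i\w   0   1   2   3   4   5   6   7   8   9  10  11  12
  0   0   0   0   0   0   0   0   0   0   0   0   0   0
  1   0   0   0   0   0   2   2   2   2   2   2   2   2
  2   0   0   0   0   0   2   2   2   7   7   7   7   7
  3   0   0   0   0   0   2   2   2   7   7  10  10  10
  4   0   0   0   0   0   2   2   2   7   7  10  10  10
  5   0   0   0   0   0   2  10  10  10  10  10  12  12
  6   0   0   0   0   0   2  10  10  10  10  10  12  12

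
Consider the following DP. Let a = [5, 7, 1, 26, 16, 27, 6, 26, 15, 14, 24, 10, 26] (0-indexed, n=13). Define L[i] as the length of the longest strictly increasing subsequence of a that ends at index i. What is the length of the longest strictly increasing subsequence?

   i    0    1    2    3    4    5    6    7    8    9   10   11   12
a[i]    5    7    1   26   16   27    6   26   15   14   24   10   26
L[i]    1    2    1    3    3    4    2    4    3    3    4    3    5

5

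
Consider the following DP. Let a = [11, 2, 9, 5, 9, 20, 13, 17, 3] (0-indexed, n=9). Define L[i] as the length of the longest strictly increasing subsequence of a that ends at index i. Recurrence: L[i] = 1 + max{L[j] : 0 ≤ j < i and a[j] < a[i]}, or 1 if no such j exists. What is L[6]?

4

   i    0    1    2    3    4    5    6    7    8
a[i]   11    2    9    5    9   20   13   17    3
L[i]    1    1    2    2    3    4    4    5    2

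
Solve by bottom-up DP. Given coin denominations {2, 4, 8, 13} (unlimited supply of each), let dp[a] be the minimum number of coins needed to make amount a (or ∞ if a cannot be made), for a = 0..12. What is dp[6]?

 a  0  1  2  3  4  5  6  7  8  9 10 11 12
dp  0  -  1  -  1  -  2  -  1  -  2  -  2
(- denotes ∞ / unreachable)

2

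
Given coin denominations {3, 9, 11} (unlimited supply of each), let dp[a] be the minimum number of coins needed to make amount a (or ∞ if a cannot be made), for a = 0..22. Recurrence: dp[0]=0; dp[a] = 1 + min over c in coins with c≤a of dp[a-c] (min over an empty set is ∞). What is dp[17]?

 a  0  1  2  3  4  5  6  7  8  9 10 11 12 13 14 15 16 17 18 19 20 21 22
dp  0  -  -  1  -  -  2  -  -  1  -  1  2  -  2  3  -  3  2  -  2  3  2
(- denotes ∞ / unreachable)

3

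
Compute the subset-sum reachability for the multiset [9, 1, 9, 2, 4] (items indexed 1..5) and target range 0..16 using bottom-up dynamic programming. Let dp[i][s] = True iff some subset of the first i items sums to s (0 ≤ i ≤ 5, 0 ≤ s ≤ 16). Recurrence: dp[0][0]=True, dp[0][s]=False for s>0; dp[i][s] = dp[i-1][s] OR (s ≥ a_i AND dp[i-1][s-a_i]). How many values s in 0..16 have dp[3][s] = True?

i\s   0   1   2   3   4   5   6   7   8   9  10  11  12  13  14  15  16
  0   T   F   F   F   F   F   F   F   F   F   F   F   F   F   F   F   F
  1   T   F   F   F   F   F   F   F   F   T   F   F   F   F   F   F   F
  2   T   T   F   F   F   F   F   F   F   T   T   F   F   F   F   F   F
  3   T   T   F   F   F   F   F   F   F   T   T   F   F   F   F   F   F
  4   T   T   T   T   F   F   F   F   F   T   T   T   T   F   F   F   F
  5   T   T   T   T   T   T   T   T   F   T   T   T   T   T   T   T   T

4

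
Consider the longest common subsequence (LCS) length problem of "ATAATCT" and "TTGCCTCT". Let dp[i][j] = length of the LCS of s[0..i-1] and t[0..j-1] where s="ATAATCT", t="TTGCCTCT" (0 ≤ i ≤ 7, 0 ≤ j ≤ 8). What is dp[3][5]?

1

   ''  T  T  G  C  C  T  C  T
''  0  0  0  0  0  0  0  0  0
 A  0  0  0  0  0  0  0  0  0
 T  0  1  1  1  1  1  1  1  1
 A  0  1  1  1  1  1  1  1  1
 A  0  1  1  1  1  1  1  1  1
 T  0  1  2  2  2  2  2  2  2
 C  0  1  2  2  3  3  3  3  3
 T  0  1  2  2  3  3  4  4  4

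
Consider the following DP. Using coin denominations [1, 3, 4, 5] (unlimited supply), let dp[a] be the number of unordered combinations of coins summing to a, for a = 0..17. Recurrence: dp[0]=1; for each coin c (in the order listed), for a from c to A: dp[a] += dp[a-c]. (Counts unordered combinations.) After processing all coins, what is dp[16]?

31

after  coin     0     1     2     3     4     5     6     7     8     9    10    11    12    13    14    15    16    17
          1     1     1     1     1     1     1     1     1     1     1     1     1     1     1     1     1     1     1
          3     1     1     1     2     2     2     3     3     3     4     4     4     5     5     5     6     6     6
          4     1     1     1     2     3     3     4     5     6     7     8     9    11    12    13    15    17    18
          5     1     1     1     2     3     4     5     6     8    10    12    14    17    20    23    27    31    35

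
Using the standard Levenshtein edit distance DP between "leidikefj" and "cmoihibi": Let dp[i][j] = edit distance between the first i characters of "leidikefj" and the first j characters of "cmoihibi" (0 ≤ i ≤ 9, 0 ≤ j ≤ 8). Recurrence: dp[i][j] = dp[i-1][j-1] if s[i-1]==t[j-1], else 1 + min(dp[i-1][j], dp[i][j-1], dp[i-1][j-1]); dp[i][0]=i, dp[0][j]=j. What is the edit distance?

   ''  c  m  o  i  h  i  b  i
''  0  1  2  3  4  5  6  7  8
 l  1  1  2  3  4  5  6  7  8
 e  2  2  2  3  4  5  6  7  8
 i  3  3  3  3  3  4  5  6  7
 d  4  4  4  4  4  4  5  6  7
 i  5  5  5  5  4  5  4  5  6
 k  6  6  6  6  5  5  5  5  6
 e  7  7  7  7  6  6  6  6  6
 f  8  8  8  8  7  7  7  7  7
 j  9  9  9  9  8  8  8  8  8

8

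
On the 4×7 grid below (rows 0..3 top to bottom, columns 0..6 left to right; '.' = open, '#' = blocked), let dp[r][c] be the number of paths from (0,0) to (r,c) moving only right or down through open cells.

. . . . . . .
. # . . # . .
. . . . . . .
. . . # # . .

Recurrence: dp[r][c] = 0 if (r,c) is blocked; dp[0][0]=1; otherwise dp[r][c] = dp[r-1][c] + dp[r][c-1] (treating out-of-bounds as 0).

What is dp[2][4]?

4

r\c   0   1   2   3   4   5   6
  0   1   1   1   1   1   1   1
  1   1   0   1   2   0   1   2
  2   1   1   2   4   4   5   7
  3   1   2   4   0   0   5  12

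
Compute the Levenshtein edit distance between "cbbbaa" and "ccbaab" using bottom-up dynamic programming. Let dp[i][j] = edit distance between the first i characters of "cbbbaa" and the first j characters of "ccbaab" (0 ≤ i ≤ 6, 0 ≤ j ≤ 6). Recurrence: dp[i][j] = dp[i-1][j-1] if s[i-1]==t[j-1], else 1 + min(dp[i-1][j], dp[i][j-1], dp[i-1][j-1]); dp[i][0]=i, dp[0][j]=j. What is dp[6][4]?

3

   ''  c  c  b  a  a  b
''  0  1  2  3  4  5  6
 c  1  0  1  2  3  4  5
 b  2  1  1  1  2  3  4
 b  3  2  2  1  2  3  3
 b  4  3  3  2  2  3  3
 a  5  4  4  3  2  2  3
 a  6  5  5  4  3  2  3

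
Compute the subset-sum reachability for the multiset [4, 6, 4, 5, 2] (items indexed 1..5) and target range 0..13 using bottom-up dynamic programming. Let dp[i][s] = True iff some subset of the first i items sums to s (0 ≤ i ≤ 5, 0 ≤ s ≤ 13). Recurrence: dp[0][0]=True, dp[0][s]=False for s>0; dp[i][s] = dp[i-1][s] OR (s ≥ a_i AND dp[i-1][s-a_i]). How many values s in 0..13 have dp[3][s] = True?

i\s   0   1   2   3   4   5   6   7   8   9  10  11  12  13
  0   T   F   F   F   F   F   F   F   F   F   F   F   F   F
  1   T   F   F   F   T   F   F   F   F   F   F   F   F   F
  2   T   F   F   F   T   F   T   F   F   F   T   F   F   F
  3   T   F   F   F   T   F   T   F   T   F   T   F   F   F
  4   T   F   F   F   T   T   T   F   T   T   T   T   F   T
  5   T   F   T   F   T   T   T   T   T   T   T   T   T   T

5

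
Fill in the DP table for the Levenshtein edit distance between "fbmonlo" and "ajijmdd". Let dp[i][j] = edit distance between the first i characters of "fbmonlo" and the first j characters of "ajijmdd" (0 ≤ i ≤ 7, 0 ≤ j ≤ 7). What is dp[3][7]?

6

   ''  a  j  i  j  m  d  d
''  0  1  2  3  4  5  6  7
 f  1  1  2  3  4  5  6  7
 b  2  2  2  3  4  5  6  7
 m  3  3  3  3  4  4  5  6
 o  4  4  4  4  4  5  5  6
 n  5  5  5  5  5  5  6  6
 l  6  6  6  6  6  6  6  7
 o  7  7  7  7  7  7  7  7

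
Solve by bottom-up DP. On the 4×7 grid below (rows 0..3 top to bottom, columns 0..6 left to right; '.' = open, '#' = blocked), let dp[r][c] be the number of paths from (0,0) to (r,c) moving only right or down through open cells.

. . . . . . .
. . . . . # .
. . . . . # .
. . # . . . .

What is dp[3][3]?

r\c   0   1   2   3   4   5   6
  0   1   1   1   1   1   1   1
  1   1   2   3   4   5   0   1
  2   1   3   6  10  15   0   1
  3   1   4   0  10  25  25  26

10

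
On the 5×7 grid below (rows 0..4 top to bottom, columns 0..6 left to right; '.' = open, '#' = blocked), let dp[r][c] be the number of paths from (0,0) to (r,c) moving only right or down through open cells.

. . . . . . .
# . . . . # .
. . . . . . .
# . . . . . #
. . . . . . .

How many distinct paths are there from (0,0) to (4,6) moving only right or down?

65

r\c   0   1   2   3   4   5   6
  0   1   1   1   1   1   1   1
  1   0   1   2   3   4   0   1
  2   0   1   3   6  10  10  11
  3   0   1   4  10  20  30   0
  4   0   1   5  15  35  65  65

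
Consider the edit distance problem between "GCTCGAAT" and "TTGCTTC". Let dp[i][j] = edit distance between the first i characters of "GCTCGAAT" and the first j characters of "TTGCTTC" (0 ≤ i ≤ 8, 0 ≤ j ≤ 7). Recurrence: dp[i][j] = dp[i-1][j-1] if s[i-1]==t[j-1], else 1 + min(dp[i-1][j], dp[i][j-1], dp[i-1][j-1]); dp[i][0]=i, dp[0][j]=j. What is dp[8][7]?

   ''  T  T  G  C  T  T  C
''  0  1  2  3  4  5  6  7
 G  1  1  2  2  3  4  5  6
 C  2  2  2  3  2  3  4  5
 T  3  2  2  3  3  2  3  4
 C  4  3  3  3  3  3  3  3
 G  5  4  4  3  4  4  4  4
 A  6  5  5  4  4  5  5  5
 A  7  6  6  5  5  5  6  6
 T  8  7  6  6  6  5  5  6

6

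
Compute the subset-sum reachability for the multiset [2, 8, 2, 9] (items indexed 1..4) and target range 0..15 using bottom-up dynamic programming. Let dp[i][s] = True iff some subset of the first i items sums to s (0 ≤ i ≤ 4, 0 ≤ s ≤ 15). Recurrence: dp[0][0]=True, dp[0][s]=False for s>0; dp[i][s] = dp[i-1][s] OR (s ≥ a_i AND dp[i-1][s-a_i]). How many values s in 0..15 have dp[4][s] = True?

9

i\s   0   1   2   3   4   5   6   7   8   9  10  11  12  13  14  15
  0   T   F   F   F   F   F   F   F   F   F   F   F   F   F   F   F
  1   T   F   T   F   F   F   F   F   F   F   F   F   F   F   F   F
  2   T   F   T   F   F   F   F   F   T   F   T   F   F   F   F   F
  3   T   F   T   F   T   F   F   F   T   F   T   F   T   F   F   F
  4   T   F   T   F   T   F   F   F   T   T   T   T   T   T   F   F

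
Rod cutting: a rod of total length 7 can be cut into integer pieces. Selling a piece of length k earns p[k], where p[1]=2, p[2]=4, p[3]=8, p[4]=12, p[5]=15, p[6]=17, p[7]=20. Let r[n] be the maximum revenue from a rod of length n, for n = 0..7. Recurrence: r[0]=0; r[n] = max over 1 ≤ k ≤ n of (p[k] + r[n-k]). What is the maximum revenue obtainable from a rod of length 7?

20

   n    0    1    2    3    4    5    6    7
r[n]    0    2    4    8   12   15   17   20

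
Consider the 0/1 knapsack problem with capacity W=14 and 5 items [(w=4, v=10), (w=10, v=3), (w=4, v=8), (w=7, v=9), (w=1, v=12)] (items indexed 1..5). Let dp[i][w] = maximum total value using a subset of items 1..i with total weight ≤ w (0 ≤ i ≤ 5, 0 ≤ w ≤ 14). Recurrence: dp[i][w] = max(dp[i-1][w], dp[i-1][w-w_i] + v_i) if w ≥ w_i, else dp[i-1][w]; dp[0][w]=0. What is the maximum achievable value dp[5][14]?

31

i\w   0   1   2   3   4   5   6   7   8   9  10  11  12  13  14
  0   0   0   0   0   0   0   0   0   0   0   0   0   0   0   0
  1   0   0   0   0  10  10  10  10  10  10  10  10  10  10  10
  2   0   0   0   0  10  10  10  10  10  10  10  10  10  10  13
  3   0   0   0   0  10  10  10  10  18  18  18  18  18  18  18
  4   0   0   0   0  10  10  10  10  18  18  18  19  19  19  19
  5   0  12  12  12  12  22  22  22  22  30  30  30  31  31  31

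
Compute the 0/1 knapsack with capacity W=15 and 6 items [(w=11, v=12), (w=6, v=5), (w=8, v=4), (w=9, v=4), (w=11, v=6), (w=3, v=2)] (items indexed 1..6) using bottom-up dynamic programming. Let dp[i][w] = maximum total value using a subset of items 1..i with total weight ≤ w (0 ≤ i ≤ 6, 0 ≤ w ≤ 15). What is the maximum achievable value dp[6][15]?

14

i\w   0   1   2   3   4   5   6   7   8   9  10  11  12  13  14  15
  0   0   0   0   0   0   0   0   0   0   0   0   0   0   0   0   0
  1   0   0   0   0   0   0   0   0   0   0   0  12  12  12  12  12
  2   0   0   0   0   0   0   5   5   5   5   5  12  12  12  12  12
  3   0   0   0   0   0   0   5   5   5   5   5  12  12  12  12  12
  4   0   0   0   0   0   0   5   5   5   5   5  12  12  12  12  12
  5   0   0   0   0   0   0   5   5   5   5   5  12  12  12  12  12
  6   0   0   0   2   2   2   5   5   5   7   7  12  12  12  14  14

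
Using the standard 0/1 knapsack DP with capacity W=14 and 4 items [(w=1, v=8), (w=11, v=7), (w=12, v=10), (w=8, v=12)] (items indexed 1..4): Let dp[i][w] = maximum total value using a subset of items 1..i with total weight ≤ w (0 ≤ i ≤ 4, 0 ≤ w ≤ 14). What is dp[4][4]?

8

i\w   0   1   2   3   4   5   6   7   8   9  10  11  12  13  14
  0   0   0   0   0   0   0   0   0   0   0   0   0   0   0   0
  1   0   8   8   8   8   8   8   8   8   8   8   8   8   8   8
  2   0   8   8   8   8   8   8   8   8   8   8   8  15  15  15
  3   0   8   8   8   8   8   8   8   8   8   8   8  15  18  18
  4   0   8   8   8   8   8   8   8  12  20  20  20  20  20  20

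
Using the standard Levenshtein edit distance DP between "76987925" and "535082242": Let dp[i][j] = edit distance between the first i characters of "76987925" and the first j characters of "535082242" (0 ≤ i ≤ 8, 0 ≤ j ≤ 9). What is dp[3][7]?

7

   ''  5  3  5  0  8  2  2  4  2
''  0  1  2  3  4  5  6  7  8  9
 7  1  1  2  3  4  5  6  7  8  9
 6  2  2  2  3  4  5  6  7  8  9
 9  3  3  3  3  4  5  6  7  8  9
 8  4  4  4  4  4  4  5  6  7  8
 7  5  5  5  5  5  5  5  6  7  8
 9  6  6  6  6  6  6  6  6  7  8
 2  7  7  7  7  7  7  6  6  7  7
 5  8  7  8  7  8  8  7  7  7  8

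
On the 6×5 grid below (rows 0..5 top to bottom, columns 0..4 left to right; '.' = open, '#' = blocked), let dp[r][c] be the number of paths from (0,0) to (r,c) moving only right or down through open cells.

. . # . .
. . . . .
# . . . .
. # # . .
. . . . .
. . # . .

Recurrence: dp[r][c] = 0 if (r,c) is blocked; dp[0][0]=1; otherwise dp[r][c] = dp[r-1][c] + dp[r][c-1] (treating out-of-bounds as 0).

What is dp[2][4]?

8

r\c   0   1   2   3   4
  0   1   1   0   0   0
  1   1   2   2   2   2
  2   0   2   4   6   8
  3   0   0   0   6  14
  4   0   0   0   6  20
  5   0   0   0   6  26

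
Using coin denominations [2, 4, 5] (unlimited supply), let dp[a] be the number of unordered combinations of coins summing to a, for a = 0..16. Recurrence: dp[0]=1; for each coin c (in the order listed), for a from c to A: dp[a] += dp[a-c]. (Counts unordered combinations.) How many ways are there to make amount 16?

7

after  coin     0     1     2     3     4     5     6     7     8     9    10    11    12    13    14    15    16
          2     1     0     1     0     1     0     1     0     1     0     1     0     1     0     1     0     1
          4     1     0     1     0     2     0     2     0     3     0     3     0     4     0     4     0     5
          5     1     0     1     0     2     1     2     1     3     2     4     2     5     3     6     4     7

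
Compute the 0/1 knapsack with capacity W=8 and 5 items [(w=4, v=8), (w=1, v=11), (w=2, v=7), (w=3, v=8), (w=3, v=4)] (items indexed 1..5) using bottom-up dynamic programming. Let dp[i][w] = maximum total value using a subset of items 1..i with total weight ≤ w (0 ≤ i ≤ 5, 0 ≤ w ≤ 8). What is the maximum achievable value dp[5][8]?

i\w   0   1   2   3   4   5   6   7   8
  0   0   0   0   0   0   0   0   0   0
  1   0   0   0   0   8   8   8   8   8
  2   0  11  11  11  11  19  19  19  19
  3   0  11  11  18  18  19  19  26  26
  4   0  11  11  18  19  19  26  26  27
  5   0  11  11  18  19  19  26  26  27

27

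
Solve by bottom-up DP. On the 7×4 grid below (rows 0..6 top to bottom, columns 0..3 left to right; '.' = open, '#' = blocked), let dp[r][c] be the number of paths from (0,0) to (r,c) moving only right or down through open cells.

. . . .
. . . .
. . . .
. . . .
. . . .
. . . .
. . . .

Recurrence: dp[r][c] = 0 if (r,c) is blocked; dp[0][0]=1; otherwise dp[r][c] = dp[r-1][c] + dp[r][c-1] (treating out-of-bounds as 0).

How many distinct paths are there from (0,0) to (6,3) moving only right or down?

84

r\c   0   1   2   3
  0   1   1   1   1
  1   1   2   3   4
  2   1   3   6  10
  3   1   4  10  20
  4   1   5  15  35
  5   1   6  21  56
  6   1   7  28  84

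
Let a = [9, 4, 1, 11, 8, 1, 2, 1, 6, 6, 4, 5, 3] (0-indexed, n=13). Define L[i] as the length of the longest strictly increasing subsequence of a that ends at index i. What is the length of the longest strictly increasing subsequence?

   i    0    1    2    3    4    5    6    7    8    9   10   11   12
a[i]    9    4    1   11    8    1    2    1    6    6    4    5    3
L[i]    1    1    1    2    2    1    2    1    3    3    3    4    3

4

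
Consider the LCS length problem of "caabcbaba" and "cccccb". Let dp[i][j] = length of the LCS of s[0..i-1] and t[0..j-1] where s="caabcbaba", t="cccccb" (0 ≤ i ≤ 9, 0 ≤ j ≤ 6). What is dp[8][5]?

2

   ''  c  c  c  c  c  b
''  0  0  0  0  0  0  0
 c  0  1  1  1  1  1  1
 a  0  1  1  1  1  1  1
 a  0  1  1  1  1  1  1
 b  0  1  1  1  1  1  2
 c  0  1  2  2  2  2  2
 b  0  1  2  2  2  2  3
 a  0  1  2  2  2  2  3
 b  0  1  2  2  2  2  3
 a  0  1  2  2  2  2  3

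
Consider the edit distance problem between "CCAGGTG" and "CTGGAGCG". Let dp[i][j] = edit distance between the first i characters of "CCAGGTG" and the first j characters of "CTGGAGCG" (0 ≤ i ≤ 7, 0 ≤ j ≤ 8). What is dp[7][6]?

3

   ''  C  T  G  G  A  G  C  G
''  0  1  2  3  4  5  6  7  8
 C  1  0  1  2  3  4  5  6  7
 C  2  1  1  2  3  4  5  5  6
 A  3  2  2  2  3  3  4  5  6
 G  4  3  3  2  2  3  3  4  5
 G  5  4  4  3  2  3  3  4  4
 T  6  5  4  4  3  3  4  4  5
 G  7  6  5  4  4  4  3  4  4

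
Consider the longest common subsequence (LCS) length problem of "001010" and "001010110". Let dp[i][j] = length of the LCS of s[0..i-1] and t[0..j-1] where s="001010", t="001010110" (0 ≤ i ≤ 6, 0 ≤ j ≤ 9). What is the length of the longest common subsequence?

   ''  0  0  1  0  1  0  1  1  0
''  0  0  0  0  0  0  0  0  0  0
 0  0  1  1  1  1  1  1  1  1  1
 0  0  1  2  2  2  2  2  2  2  2
 1  0  1  2  3  3  3  3  3  3  3
 0  0  1  2  3  4  4  4  4  4  4
 1  0  1  2  3  4  5  5  5  5  5
 0  0  1  2  3  4  5  6  6  6  6

6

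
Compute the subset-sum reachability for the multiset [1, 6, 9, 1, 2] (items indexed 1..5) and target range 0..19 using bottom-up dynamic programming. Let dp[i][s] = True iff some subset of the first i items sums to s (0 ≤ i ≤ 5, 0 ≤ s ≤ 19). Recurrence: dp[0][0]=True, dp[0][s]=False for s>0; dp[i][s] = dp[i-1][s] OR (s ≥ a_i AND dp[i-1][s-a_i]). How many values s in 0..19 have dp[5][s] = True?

i\s   0   1   2   3   4   5   6   7   8   9  10  11  12  13  14  15  16  17  18  19
  0   T   F   F   F   F   F   F   F   F   F   F   F   F   F   F   F   F   F   F   F
  1   T   T   F   F   F   F   F   F   F   F   F   F   F   F   F   F   F   F   F   F
  2   T   T   F   F   F   F   T   T   F   F   F   F   F   F   F   F   F   F   F   F
  3   T   T   F   F   F   F   T   T   F   T   T   F   F   F   F   T   T   F   F   F
  4   T   T   T   F   F   F   T   T   T   T   T   T   F   F   F   T   T   T   F   F
  5   T   T   T   T   T   F   T   T   T   T   T   T   T   T   F   T   T   T   T   T

18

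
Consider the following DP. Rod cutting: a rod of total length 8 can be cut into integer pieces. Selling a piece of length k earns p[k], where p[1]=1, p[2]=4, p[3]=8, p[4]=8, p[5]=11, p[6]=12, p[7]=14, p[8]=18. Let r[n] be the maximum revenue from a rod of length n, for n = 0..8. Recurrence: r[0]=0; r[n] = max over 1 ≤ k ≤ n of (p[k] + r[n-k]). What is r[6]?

16

   n    0    1    2    3    4    5    6    7    8
r[n]    0    1    4    8    9   12   16   17   20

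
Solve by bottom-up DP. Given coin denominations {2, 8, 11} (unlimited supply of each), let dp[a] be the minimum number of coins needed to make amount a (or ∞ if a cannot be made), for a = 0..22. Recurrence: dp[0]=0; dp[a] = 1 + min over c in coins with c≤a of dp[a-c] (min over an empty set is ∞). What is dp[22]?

2

 a  0  1  2  3  4  5  6  7  8  9 10 11 12 13 14 15 16 17 18 19 20 21 22
dp  0  -  1  -  2  -  3  -  1  -  2  1  3  2  4  3  2  4  3  2  4  3  2
(- denotes ∞ / unreachable)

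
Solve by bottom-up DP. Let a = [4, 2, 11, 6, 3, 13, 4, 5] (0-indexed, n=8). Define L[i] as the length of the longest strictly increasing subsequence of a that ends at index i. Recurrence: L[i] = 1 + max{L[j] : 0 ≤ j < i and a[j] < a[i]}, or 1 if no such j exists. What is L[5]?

3

   i    0    1    2    3    4    5    6    7
a[i]    4    2   11    6    3   13    4    5
L[i]    1    1    2    2    2    3    3    4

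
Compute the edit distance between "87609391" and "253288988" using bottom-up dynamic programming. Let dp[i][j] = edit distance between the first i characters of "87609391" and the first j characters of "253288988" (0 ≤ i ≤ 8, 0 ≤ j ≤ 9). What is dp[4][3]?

4

   ''  2  5  3  2  8  8  9  8  8
''  0  1  2  3  4  5  6  7  8  9
 8  1  1  2  3  4  4  5  6  7  8
 7  2  2  2  3  4  5  5  6  7  8
 6  3  3  3  3  4  5  6  6  7  8
 0  4  4  4  4  4  5  6  7  7  8
 9  5  5  5  5  5  5  6  6  7  8
 3  6  6  6  5  6  6  6  7  7  8
 9  7  7  7  6  6  7  7  6  7  8
 1  8  8  8  7  7  7  8  7  7  8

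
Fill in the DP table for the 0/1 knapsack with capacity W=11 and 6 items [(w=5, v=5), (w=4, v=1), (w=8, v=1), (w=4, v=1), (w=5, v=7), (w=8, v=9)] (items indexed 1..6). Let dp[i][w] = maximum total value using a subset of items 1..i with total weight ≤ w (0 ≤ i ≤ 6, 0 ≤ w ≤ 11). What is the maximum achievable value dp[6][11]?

i\w   0   1   2   3   4   5   6   7   8   9  10  11
  0   0   0   0   0   0   0   0   0   0   0   0   0
  1   0   0   0   0   0   5   5   5   5   5   5   5
  2   0   0   0   0   1   5   5   5   5   6   6   6
  3   0   0   0   0   1   5   5   5   5   6   6   6
  4   0   0   0   0   1   5   5   5   5   6   6   6
  5   0   0   0   0   1   7   7   7   7   8  12  12
  6   0   0   0   0   1   7   7   7   9   9  12  12

12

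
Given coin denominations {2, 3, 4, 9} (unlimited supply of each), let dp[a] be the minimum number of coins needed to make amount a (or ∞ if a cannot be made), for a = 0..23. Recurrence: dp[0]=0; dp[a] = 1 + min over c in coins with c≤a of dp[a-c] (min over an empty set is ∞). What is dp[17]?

 a  0  1  2  3  4  5  6  7  8  9 10 11 12 13 14 15 16 17 18 19 20 21 22 23
dp  0  -  1  1  1  2  2  2  2  1  3  2  2  2  3  3  3  3  2  4  3  3  3  4
(- denotes ∞ / unreachable)

3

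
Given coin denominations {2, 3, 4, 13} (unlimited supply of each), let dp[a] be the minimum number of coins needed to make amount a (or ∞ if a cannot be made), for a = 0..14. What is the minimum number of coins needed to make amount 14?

 a  0  1  2  3  4  5  6  7  8  9 10 11 12 13 14
dp  0  -  1  1  1  2  2  2  2  3  3  3  3  1  4
(- denotes ∞ / unreachable)

4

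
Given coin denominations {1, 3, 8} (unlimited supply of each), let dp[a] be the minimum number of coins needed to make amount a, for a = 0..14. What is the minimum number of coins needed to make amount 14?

 a  0  1  2  3  4  5  6  7  8  9 10 11 12 13 14
dp  0  1  2  1  2  3  2  3  1  2  3  2  3  4  3

3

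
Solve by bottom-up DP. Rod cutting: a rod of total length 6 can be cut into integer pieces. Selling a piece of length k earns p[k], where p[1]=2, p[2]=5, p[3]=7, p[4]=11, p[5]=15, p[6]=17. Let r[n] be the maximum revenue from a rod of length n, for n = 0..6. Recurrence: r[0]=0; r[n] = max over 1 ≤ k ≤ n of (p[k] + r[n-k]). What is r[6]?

   n    0    1    2    3    4    5    6
r[n]    0    2    5    7   11   15   17

17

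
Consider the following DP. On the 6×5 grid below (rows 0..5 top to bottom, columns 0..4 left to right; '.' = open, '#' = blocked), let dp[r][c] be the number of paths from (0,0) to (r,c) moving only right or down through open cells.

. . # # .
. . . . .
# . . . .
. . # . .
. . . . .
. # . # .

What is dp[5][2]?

r\c   0   1   2   3   4
  0   1   1   0   0   0
  1   1   2   2   2   2
  2   0   2   4   6   8
  3   0   2   0   6  14
  4   0   2   2   8  22
  5   0   0   2   0  22

2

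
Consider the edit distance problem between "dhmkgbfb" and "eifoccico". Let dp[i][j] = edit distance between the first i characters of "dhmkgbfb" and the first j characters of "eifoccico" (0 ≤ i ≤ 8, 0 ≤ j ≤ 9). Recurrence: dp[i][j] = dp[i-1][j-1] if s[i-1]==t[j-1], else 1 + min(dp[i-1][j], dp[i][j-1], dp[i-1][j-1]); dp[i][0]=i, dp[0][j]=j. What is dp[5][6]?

6

   ''  e  i  f  o  c  c  i  c  o
''  0  1  2  3  4  5  6  7  8  9
 d  1  1  2  3  4  5  6  7  8  9
 h  2  2  2  3  4  5  6  7  8  9
 m  3  3  3  3  4  5  6  7  8  9
 k  4  4  4  4  4  5  6  7  8  9
 g  5  5  5  5  5  5  6  7  8  9
 b  6  6  6  6  6  6  6  7  8  9
 f  7  7  7  6  7  7  7  7  8  9
 b  8  8  8  7  7  8  8  8  8  9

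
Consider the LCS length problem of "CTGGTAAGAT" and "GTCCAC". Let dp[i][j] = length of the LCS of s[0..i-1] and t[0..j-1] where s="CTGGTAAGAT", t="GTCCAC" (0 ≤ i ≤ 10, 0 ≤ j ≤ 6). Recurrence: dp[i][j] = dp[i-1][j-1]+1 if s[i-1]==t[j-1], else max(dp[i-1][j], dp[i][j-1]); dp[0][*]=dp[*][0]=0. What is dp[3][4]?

1

   ''  G  T  C  C  A  C
''  0  0  0  0  0  0  0
 C  0  0  0  1  1  1  1
 T  0  0  1  1  1  1  1
 G  0  1  1  1  1  1  1
 G  0  1  1  1  1  1  1
 T  0  1  2  2  2  2  2
 A  0  1  2  2  2  3  3
 A  0  1  2  2  2  3  3
 G  0  1  2  2  2  3  3
 A  0  1  2  2  2  3  3
 T  0  1  2  2  2  3  3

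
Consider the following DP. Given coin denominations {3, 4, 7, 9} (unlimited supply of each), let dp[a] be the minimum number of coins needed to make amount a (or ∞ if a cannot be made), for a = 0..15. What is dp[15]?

3

 a  0  1  2  3  4  5  6  7  8  9 10 11 12 13 14 15
dp  0  -  -  1  1  -  2  1  2  1  2  2  2  2  2  3
(- denotes ∞ / unreachable)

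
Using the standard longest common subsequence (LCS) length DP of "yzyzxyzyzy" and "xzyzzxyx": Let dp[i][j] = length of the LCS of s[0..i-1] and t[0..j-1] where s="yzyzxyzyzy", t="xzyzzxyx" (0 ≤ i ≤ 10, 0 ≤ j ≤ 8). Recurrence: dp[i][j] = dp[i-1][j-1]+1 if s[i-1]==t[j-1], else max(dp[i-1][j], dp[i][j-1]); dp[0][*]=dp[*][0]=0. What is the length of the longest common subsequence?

   ''  x  z  y  z  z  x  y  x
''  0  0  0  0  0  0  0  0  0
 y  0  0  0  1  1  1  1  1  1
 z  0  0  1  1  2  2  2  2  2
 y  0  0  1  2  2  2  2  3  3
 z  0  0  1  2  3  3  3  3  3
 x  0  1  1  2  3  3  4  4  4
 y  0  1  1  2  3  3  4  5  5
 z  0  1  2  2  3  4  4  5  5
 y  0  1  2  3  3  4  4  5  5
 z  0  1  2  3  4  4  4  5  5
 y  0  1  2  3  4  4  4  5  5

5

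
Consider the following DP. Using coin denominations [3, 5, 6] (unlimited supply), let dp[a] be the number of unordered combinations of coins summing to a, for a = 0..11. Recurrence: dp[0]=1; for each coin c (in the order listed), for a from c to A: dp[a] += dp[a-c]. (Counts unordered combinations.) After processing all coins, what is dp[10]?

after  coin     0     1     2     3     4     5     6     7     8     9    10    11
          3     1     0     0     1     0     0     1     0     0     1     0     0
          5     1     0     0     1     0     1     1     0     1     1     1     1
          6     1     0     0     1     0     1     2     0     1     2     1     2

1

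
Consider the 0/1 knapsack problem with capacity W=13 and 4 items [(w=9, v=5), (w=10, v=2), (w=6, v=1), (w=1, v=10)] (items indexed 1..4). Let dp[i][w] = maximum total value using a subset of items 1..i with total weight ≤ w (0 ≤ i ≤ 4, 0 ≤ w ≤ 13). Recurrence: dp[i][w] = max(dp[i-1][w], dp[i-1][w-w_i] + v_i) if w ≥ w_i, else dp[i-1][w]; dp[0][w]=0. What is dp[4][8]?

i\w   0   1   2   3   4   5   6   7   8   9  10  11  12  13
  0   0   0   0   0   0   0   0   0   0   0   0   0   0   0
  1   0   0   0   0   0   0   0   0   0   5   5   5   5   5
  2   0   0   0   0   0   0   0   0   0   5   5   5   5   5
  3   0   0   0   0   0   0   1   1   1   5   5   5   5   5
  4   0  10  10  10  10  10  10  11  11  11  15  15  15  15

11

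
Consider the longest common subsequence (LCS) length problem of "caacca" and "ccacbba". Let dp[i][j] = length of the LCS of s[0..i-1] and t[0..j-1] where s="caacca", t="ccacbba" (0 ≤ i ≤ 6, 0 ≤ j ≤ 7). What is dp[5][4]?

   ''  c  c  a  c  b  b  a
''  0  0  0  0  0  0  0  0
 c  0  1  1  1  1  1  1  1
 a  0  1  1  2  2  2  2  2
 a  0  1  1  2  2  2  2  3
 c  0  1  2  2  3  3  3  3
 c  0  1  2  2  3  3  3  3
 a  0  1  2  3  3  3  3  4

3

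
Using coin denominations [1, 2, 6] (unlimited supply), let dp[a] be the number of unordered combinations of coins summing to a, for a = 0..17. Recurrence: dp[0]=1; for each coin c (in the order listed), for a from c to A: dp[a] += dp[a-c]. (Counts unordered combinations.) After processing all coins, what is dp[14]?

after  coin     0     1     2     3     4     5     6     7     8     9    10    11    12    13    14    15    16    17
          1     1     1     1     1     1     1     1     1     1     1     1     1     1     1     1     1     1     1
          2     1     1     2     2     3     3     4     4     5     5     6     6     7     7     8     8     9     9
          6     1     1     2     2     3     3     5     5     7     7     9     9    12    12    15    15    18    18

15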